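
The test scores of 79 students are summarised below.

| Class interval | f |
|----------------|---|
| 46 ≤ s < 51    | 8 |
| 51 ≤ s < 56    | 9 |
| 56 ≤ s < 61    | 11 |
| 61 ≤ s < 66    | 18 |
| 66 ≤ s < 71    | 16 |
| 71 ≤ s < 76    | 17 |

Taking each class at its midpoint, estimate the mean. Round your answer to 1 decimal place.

63.3

Midpoints: 48.5, 53.5, 58.5, 63.5, 68.5, 73.5
Σfm = 8×48.5 + 9×53.5 + 11×58.5 + 18×63.5 + 16×68.5 + 17×73.5 = 5001.5
n = Σf = 79
Mean = 5001.5 / 79 = 63.3101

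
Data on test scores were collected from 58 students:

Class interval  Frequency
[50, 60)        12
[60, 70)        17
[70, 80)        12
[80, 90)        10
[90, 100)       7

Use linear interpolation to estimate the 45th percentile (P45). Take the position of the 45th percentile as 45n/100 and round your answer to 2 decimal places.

Cumulative frequencies: 12, 29, 41, 51, 58
n = 58; position = 45n/100 = 26.1.
This falls in the class [60, 70): L = 60, F = 12, f = 17, h = 10.
45th percentile ≈ 60 + ((26.1 − 12) / 17) × 10 = 68.2941

68.29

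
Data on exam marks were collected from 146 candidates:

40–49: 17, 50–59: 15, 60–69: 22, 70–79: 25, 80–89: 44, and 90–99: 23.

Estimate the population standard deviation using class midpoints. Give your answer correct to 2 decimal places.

15.92

Midpoints: 44.5, 54.5, 64.5, 74.5, 84.5, 94.5
n = 146, Σfm = 10747, mean = 73.6096
Σfm² = 828066.5
Σf(m − x̄)² = Σfm² − (Σfm)²/n = 828066.5 − 10747²/146 = 36984.2466
Population variance = 36984.2466 / 146 = 253.3168
Standard deviation = √253.3168 = 15.9159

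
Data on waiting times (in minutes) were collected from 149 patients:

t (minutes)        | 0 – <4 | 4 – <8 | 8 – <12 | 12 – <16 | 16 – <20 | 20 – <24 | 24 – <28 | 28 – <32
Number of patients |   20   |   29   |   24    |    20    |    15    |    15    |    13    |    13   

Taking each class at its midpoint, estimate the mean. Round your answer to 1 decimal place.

Midpoints: 2, 6, 10, 14, 18, 22, 26, 30
Σfm = 20×2 + 29×6 + 24×10 + 20×14 + 15×18 + 15×22 + 13×26 + 13×30 = 2062
n = Σf = 149
Mean = 2062 / 149 = 13.8389

13.8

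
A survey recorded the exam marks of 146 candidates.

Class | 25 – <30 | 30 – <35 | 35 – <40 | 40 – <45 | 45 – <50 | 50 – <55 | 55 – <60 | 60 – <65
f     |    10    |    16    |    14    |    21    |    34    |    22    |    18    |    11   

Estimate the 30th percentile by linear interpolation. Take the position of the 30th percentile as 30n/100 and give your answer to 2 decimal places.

40.90

Cumulative frequencies: 10, 26, 40, 61, 95, 117, 135, 146
n = 146; position = 30n/100 = 43.8.
This falls in the class 40 – <45: L = 40, F = 40, f = 21, h = 5.
30th percentile ≈ 40 + ((43.8 − 40) / 21) × 5 = 40.9048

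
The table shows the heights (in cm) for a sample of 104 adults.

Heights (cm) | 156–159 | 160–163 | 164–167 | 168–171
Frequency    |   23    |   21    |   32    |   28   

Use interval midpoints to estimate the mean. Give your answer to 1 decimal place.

Midpoints: 157.5, 161.5, 165.5, 169.5
Σfm = 23×157.5 + 21×161.5 + 32×165.5 + 28×169.5 = 17056
n = Σf = 104
Mean = 17056 / 104 = 164.0000

164.0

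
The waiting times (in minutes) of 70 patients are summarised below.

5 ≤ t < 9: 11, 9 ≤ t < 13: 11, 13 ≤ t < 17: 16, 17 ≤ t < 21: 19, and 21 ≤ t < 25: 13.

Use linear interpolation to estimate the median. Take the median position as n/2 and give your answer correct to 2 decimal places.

16.25

Cumulative frequencies: 11, 22, 38, 57, 70
n = 70; position = n/2 = 35.
This falls in the class 13 ≤ t < 17: L = 13, F = 22, f = 16, h = 4.
Median ≈ 13 + ((35 − 22) / 16) × 4 = 16.2500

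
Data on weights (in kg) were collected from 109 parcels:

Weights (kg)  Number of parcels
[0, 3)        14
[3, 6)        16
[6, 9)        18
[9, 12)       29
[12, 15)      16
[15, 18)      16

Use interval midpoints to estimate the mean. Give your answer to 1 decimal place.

Midpoints: 1.5, 4.5, 7.5, 10.5, 13.5, 16.5
Σfm = 14×1.5 + 16×4.5 + 18×7.5 + 29×10.5 + 16×13.5 + 16×16.5 = 1012.5
n = Σf = 109
Mean = 1012.5 / 109 = 9.2890

9.3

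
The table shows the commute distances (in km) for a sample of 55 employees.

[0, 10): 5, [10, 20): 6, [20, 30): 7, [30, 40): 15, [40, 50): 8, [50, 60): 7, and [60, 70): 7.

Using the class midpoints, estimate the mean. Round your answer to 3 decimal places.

36.636

Midpoints: 5, 15, 25, 35, 45, 55, 65
Σfm = 5×5 + 6×15 + 7×25 + 15×35 + 8×45 + 7×55 + 7×65 = 2015
n = Σf = 55
Mean = 2015 / 55 = 36.6364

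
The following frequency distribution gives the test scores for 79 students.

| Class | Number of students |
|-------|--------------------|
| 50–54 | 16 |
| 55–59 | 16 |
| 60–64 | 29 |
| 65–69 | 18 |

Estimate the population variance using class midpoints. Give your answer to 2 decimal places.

27.41

Midpoints: 52, 57, 62, 67
n = 79, Σfm = 4748, mean = 60.1013
Σfm² = 287526
Σf(m − x̄)² = Σfm² − (Σfm)²/n = 287526 − 4748²/79 = 2165.1899
Population variance = 2165.1899 / 79 = 27.4075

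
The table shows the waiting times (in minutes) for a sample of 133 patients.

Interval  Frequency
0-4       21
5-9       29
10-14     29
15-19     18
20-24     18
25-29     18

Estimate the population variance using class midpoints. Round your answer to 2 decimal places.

Midpoints: 2, 7, 12, 17, 22, 27
n = 133, Σfm = 1781, mean = 13.3910
Σfm² = 32717
Σf(m − x̄)² = Σfm² − (Σfm)²/n = 32717 − 1781²/133 = 8867.6692
Population variance = 8867.6692 / 133 = 66.6742

66.67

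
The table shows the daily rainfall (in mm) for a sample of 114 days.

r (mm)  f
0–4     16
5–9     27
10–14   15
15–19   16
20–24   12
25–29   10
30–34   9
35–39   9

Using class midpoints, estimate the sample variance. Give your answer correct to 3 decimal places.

Midpoints: 2, 7, 12, 17, 22, 27, 32, 37
n = 114, Σfm = 1828, mean = 16.0351
Σfm² = 42806
Σf(m − x̄)² = Σfm² − (Σfm)²/n = 42806 − 1828²/114 = 13493.8596
Sample variance = 13493.8596 / 113 = 119.4147

119.415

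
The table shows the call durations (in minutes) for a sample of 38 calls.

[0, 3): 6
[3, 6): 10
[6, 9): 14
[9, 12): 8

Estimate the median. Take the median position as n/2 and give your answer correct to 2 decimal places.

Cumulative frequencies: 6, 16, 30, 38
n = 38; position = n/2 = 19.
This falls in the class [6, 9): L = 6, F = 16, f = 14, h = 3.
Median ≈ 6 + ((19 − 16) / 14) × 3 = 6.6429

6.64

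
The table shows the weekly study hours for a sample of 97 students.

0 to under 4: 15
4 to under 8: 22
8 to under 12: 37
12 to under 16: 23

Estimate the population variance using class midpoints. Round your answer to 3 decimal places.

15.889

Midpoints: 2, 6, 10, 14
n = 97, Σfm = 854, mean = 8.8041
Σfm² = 9060
Σf(m − x̄)² = Σfm² − (Σfm)²/n = 9060 − 854²/97 = 1541.2784
Population variance = 1541.2784 / 97 = 15.8895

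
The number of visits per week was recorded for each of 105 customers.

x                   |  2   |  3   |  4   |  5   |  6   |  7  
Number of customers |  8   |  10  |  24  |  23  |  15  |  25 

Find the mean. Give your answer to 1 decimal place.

5.0

Values: 2, 3, 4, 5, 6, 7
Σfx = 8×2 + 10×3 + 24×4 + 23×5 + 15×6 + 25×7 = 522
n = Σf = 105
Mean = 522 / 105 = 4.9714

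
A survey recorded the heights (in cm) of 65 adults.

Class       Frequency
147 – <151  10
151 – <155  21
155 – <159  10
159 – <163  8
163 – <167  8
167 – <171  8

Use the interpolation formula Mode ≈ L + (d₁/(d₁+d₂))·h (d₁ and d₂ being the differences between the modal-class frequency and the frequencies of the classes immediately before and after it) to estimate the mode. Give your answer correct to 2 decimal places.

153.00

Modal class: 151 – <155 (highest frequency 21).
d₁ = 21 − 10 = 11, d₂ = 21 − 10 = 11
Mode ≈ 151 + (11/(11+11)) × 4 = 151 + 2.0000 = 153.0000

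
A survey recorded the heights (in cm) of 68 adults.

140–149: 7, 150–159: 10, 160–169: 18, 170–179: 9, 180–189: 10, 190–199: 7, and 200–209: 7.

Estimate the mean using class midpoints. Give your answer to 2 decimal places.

Midpoints: 144.5, 154.5, 164.5, 174.5, 184.5, 194.5, 204.5
Σfm = 7×144.5 + 10×154.5 + 18×164.5 + 9×174.5 + 10×184.5 + 7×194.5 + 7×204.5 = 11726
n = Σf = 68
Mean = 11726 / 68 = 172.4412

172.44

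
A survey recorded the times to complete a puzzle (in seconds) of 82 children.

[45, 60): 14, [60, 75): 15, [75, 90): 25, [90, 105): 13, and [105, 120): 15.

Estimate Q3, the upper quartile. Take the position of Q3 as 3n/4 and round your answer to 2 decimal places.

Cumulative frequencies: 14, 29, 54, 67, 82
n = 82; position = 3n/4 = 61.5.
This falls in the class [90, 105): L = 90, F = 54, f = 13, h = 15.
Upper quartile ≈ 90 + ((61.5 − 54) / 13) × 15 = 98.6538

98.65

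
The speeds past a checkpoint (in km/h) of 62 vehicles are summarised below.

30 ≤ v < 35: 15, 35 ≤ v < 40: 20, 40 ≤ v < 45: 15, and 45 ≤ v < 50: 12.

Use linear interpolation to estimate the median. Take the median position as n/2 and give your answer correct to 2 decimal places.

39.00

Cumulative frequencies: 15, 35, 50, 62
n = 62; position = n/2 = 31.
This falls in the class 35 ≤ v < 40: L = 35, F = 15, f = 20, h = 5.
Median ≈ 35 + ((31 − 15) / 20) × 5 = 39.0000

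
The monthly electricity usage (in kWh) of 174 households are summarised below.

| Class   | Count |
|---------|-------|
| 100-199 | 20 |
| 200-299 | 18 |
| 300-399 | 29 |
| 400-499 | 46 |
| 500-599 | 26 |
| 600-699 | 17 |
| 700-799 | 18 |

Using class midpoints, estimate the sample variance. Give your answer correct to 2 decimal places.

31000.27

Midpoints: 149.5, 249.5, 349.5, 449.5, 549.5, 649.5, 749.5
n = 174, Σfm = 77113, mean = 443.1782
Σfm² = 39537843.5
Σf(m − x̄)² = Σfm² − (Σfm)²/n = 39537843.5 − 77113²/174 = 5363045.9770
Sample variance = 5363045.9770 / 173 = 31000.2658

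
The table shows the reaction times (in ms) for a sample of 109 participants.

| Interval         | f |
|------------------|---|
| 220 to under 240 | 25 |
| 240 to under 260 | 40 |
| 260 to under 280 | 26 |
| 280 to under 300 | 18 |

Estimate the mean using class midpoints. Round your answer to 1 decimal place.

Midpoints: 230, 250, 270, 290
Σfm = 25×230 + 40×250 + 26×270 + 18×290 = 27990
n = Σf = 109
Mean = 27990 / 109 = 256.7890

256.8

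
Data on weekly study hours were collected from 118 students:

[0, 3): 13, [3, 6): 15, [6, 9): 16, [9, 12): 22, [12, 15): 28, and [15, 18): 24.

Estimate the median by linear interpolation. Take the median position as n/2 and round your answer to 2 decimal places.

11.05

Cumulative frequencies: 13, 28, 44, 66, 94, 118
n = 118; position = n/2 = 59.
This falls in the class [9, 12): L = 9, F = 44, f = 22, h = 3.
Median ≈ 9 + ((59 − 44) / 22) × 3 = 11.0455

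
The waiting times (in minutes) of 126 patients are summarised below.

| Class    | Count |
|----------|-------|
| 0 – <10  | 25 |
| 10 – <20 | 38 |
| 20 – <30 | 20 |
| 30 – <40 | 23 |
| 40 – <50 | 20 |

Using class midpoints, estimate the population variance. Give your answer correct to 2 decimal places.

Midpoints: 5, 15, 25, 35, 45
n = 126, Σfm = 2900, mean = 23.0159
Σfm² = 90350
Σf(m − x̄)² = Σfm² − (Σfm)²/n = 90350 − 2900²/126 = 23603.9683
Population variance = 23603.9683 / 126 = 187.3331

187.33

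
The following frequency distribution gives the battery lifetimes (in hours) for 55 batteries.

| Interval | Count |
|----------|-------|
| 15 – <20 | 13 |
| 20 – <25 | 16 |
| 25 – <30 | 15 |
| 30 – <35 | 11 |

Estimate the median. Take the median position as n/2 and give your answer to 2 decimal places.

24.53

Cumulative frequencies: 13, 29, 44, 55
n = 55; position = n/2 = 27.5.
This falls in the class 20 – <25: L = 20, F = 13, f = 16, h = 5.
Median ≈ 20 + ((27.5 − 13) / 16) × 5 = 24.5312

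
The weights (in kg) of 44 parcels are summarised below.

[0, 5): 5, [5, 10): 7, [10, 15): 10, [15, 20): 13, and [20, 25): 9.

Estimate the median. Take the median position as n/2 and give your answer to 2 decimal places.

Cumulative frequencies: 5, 12, 22, 35, 44
n = 44; position = n/2 = 22.
This falls in the class [10, 15): L = 10, F = 12, f = 10, h = 5.
Median ≈ 10 + ((22 − 12) / 10) × 5 = 15.0000

15.00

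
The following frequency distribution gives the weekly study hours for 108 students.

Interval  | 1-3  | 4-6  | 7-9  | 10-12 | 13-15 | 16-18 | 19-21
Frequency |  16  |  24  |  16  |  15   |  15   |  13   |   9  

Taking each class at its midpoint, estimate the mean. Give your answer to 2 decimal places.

Midpoints: 2, 5, 8, 11, 14, 17, 20
Σfm = 16×2 + 24×5 + 16×8 + 15×11 + 15×14 + 13×17 + 9×20 = 1056
n = Σf = 108
Mean = 1056 / 108 = 9.7778

9.78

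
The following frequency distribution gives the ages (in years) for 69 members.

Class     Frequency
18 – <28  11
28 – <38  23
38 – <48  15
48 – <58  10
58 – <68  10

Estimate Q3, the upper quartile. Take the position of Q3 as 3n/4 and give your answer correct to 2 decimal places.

Cumulative frequencies: 11, 34, 49, 59, 69
n = 69; position = 3n/4 = 51.75.
This falls in the class 48 – <58: L = 48, F = 49, f = 10, h = 10.
Upper quartile ≈ 48 + ((51.75 − 49) / 10) × 10 = 50.7500

50.75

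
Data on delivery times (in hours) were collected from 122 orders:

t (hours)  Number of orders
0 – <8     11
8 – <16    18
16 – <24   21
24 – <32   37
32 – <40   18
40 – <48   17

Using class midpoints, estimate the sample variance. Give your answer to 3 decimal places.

140.781

Midpoints: 4, 12, 20, 28, 36, 44
n = 122, Σfm = 3112, mean = 25.5082
Σfm² = 96416
Σf(m − x̄)² = Σfm² − (Σfm)²/n = 96416 − 3112²/122 = 17034.4918
Sample variance = 17034.4918 / 121 = 140.7809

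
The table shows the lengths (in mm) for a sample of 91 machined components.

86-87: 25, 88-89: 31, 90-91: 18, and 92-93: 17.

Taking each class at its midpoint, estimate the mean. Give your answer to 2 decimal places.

Midpoints: 86.5, 88.5, 90.5, 92.5
Σfm = 25×86.5 + 31×88.5 + 18×90.5 + 17×92.5 = 8107.5
n = Σf = 91
Mean = 8107.5 / 91 = 89.0934

89.09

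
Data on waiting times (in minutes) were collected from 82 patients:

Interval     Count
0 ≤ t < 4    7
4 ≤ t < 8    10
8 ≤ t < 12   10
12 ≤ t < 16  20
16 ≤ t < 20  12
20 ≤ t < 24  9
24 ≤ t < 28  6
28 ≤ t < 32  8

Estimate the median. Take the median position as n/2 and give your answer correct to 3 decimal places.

14.800

Cumulative frequencies: 7, 17, 27, 47, 59, 68, 74, 82
n = 82; position = n/2 = 41.
This falls in the class 12 ≤ t < 16: L = 12, F = 27, f = 20, h = 4.
Median ≈ 12 + ((41 − 27) / 20) × 4 = 14.8000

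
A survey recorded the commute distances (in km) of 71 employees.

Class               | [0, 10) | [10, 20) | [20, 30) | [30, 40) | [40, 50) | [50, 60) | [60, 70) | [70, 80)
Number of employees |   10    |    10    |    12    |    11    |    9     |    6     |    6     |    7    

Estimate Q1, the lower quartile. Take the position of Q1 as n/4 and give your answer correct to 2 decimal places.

17.75

Cumulative frequencies: 10, 20, 32, 43, 52, 58, 64, 71
n = 71; position = n/4 = 17.75.
This falls in the class [10, 20): L = 10, F = 10, f = 10, h = 10.
Lower quartile ≈ 10 + ((17.75 − 10) / 10) × 10 = 17.7500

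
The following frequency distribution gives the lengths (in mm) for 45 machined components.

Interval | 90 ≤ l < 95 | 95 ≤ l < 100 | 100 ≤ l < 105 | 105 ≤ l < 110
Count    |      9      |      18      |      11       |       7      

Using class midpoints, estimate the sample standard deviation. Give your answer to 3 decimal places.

4.903

Midpoints: 92.5, 97.5, 102.5, 107.5
n = 45, Σfm = 4467.5, mean = 99.2778
Σfm² = 444581.25
Σf(m − x̄)² = Σfm² − (Σfm)²/n = 444581.25 − 4467.5²/45 = 1057.7778
Sample variance = 1057.7778 / 44 = 24.0404
Standard deviation = √24.0404 = 4.9031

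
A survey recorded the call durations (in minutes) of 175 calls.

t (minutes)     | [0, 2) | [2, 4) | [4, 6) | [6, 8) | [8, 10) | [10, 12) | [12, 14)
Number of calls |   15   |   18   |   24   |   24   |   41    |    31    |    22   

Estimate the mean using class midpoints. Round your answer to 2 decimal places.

7.73

Midpoints: 1, 3, 5, 7, 9, 11, 13
Σfm = 15×1 + 18×3 + 24×5 + 24×7 + 41×9 + 31×11 + 22×13 = 1353
n = Σf = 175
Mean = 1353 / 175 = 7.7314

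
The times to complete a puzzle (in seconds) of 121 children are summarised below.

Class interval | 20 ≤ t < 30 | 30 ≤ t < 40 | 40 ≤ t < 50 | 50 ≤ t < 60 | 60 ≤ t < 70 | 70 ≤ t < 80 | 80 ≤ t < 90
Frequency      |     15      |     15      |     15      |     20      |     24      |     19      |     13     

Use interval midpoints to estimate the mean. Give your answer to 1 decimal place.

55.9

Midpoints: 25, 35, 45, 55, 65, 75, 85
Σfm = 15×25 + 15×35 + 15×45 + 20×55 + 24×65 + 19×75 + 13×85 = 6765
n = Σf = 121
Mean = 6765 / 121 = 55.9091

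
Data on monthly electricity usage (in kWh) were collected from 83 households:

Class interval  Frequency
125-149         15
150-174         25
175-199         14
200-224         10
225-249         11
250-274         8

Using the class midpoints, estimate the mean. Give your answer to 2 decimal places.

187.30

Midpoints: 137, 162, 187, 212, 237, 262
Σfm = 15×137 + 25×162 + 14×187 + 10×212 + 11×237 + 8×262 = 15546
n = Σf = 83
Mean = 15546 / 83 = 187.3012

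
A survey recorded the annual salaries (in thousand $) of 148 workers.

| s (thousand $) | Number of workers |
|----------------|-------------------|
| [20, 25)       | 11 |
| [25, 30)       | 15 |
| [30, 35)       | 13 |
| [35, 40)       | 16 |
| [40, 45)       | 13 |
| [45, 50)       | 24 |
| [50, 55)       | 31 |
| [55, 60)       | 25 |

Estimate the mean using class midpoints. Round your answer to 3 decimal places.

43.514

Midpoints: 22.5, 27.5, 32.5, 37.5, 42.5, 47.5, 52.5, 57.5
Σfm = 11×22.5 + 15×27.5 + 13×32.5 + 16×37.5 + 13×42.5 + 24×47.5 + 31×52.5 + 25×57.5 = 6440
n = Σf = 148
Mean = 6440 / 148 = 43.5135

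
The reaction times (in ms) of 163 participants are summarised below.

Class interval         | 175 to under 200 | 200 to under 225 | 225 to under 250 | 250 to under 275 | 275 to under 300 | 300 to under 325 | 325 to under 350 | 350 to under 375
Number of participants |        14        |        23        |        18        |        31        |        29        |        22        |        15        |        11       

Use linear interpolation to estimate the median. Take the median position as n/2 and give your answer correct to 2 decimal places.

271.37

Cumulative frequencies: 14, 37, 55, 86, 115, 137, 152, 163
n = 163; position = n/2 = 81.5.
This falls in the class 250 to under 275: L = 250, F = 55, f = 31, h = 25.
Median ≈ 250 + ((81.5 − 55) / 31) × 25 = 271.3710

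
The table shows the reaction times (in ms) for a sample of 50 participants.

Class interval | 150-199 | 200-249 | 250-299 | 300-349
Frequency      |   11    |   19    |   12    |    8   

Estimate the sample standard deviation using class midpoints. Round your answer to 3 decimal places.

50.112

Midpoints: 174.5, 224.5, 274.5, 324.5
n = 50, Σfm = 12075, mean = 241.5000
Σfm² = 3039162.5
Σf(m − x̄)² = Σfm² − (Σfm)²/n = 3039162.5 − 12075²/50 = 123050.0000
Sample variance = 123050.0000 / 49 = 2511.2245
Standard deviation = √2511.2245 = 50.1121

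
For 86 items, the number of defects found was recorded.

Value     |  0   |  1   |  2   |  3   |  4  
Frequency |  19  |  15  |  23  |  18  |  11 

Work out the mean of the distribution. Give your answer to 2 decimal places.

1.85

Values: 0, 1, 2, 3, 4
Σfx = 19×0 + 15×1 + 23×2 + 18×3 + 11×4 = 159
n = Σf = 86
Mean = 159 / 86 = 1.8488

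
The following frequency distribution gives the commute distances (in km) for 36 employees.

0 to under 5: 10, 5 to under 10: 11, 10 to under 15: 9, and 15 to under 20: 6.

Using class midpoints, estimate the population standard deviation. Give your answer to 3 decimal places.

5.247

Midpoints: 2.5, 7.5, 12.5, 17.5
n = 36, Σfm = 325, mean = 9.0278
Σfm² = 3925
Σf(m − x̄)² = Σfm² − (Σfm)²/n = 3925 − 325²/36 = 990.9722
Population variance = 990.9722 / 36 = 27.5270
Standard deviation = √27.5270 = 5.2466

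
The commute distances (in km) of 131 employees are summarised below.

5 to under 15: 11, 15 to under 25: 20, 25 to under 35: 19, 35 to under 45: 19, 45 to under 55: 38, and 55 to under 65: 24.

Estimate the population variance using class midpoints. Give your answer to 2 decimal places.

Midpoints: 10, 20, 30, 40, 50, 60
n = 131, Σfm = 5180, mean = 39.5420
Σfm² = 238000
Σf(m − x̄)² = Σfm² − (Σfm)²/n = 238000 − 5180²/131 = 33172.5191
Population variance = 33172.5191 / 131 = 253.2253

253.23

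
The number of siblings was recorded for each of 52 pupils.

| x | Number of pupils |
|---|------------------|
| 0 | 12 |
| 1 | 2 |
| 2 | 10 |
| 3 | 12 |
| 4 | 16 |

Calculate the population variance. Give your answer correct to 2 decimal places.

Values: 0, 1, 2, 3, 4
n = 52, Σfx = 122, mean = 2.3462
Σfx² = 406
Σf(x − x̄)² = Σfx² − (Σfx)²/n = 406 − 122²/52 = 119.7692
Population variance = 119.7692 / 52 = 2.3033

2.30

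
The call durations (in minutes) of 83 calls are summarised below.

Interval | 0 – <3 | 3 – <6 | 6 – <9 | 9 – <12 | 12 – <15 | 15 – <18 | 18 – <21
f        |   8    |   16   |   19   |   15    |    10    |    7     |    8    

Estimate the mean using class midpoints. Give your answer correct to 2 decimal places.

Midpoints: 1.5, 4.5, 7.5, 10.5, 13.5, 16.5, 19.5
Σfm = 8×1.5 + 16×4.5 + 19×7.5 + 15×10.5 + 10×13.5 + 7×16.5 + 8×19.5 = 790.5
n = Σf = 83
Mean = 790.5 / 83 = 9.5241

9.52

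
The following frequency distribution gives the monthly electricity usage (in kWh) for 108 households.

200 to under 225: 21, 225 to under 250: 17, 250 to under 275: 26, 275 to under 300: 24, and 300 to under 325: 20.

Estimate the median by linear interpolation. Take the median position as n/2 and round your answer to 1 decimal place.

265.4

Cumulative frequencies: 21, 38, 64, 88, 108
n = 108; position = n/2 = 54.
This falls in the class 250 to under 275: L = 250, F = 38, f = 26, h = 25.
Median ≈ 250 + ((54 − 38) / 26) × 25 = 265.3846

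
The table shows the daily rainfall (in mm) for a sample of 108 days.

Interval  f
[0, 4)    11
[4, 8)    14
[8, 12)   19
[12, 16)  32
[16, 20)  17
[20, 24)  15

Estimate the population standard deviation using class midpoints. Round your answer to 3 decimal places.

5.974

Midpoints: 2, 6, 10, 14, 18, 22
n = 108, Σfm = 1380, mean = 12.7778
Σfm² = 21488
Σf(m − x̄)² = Σfm² − (Σfm)²/n = 21488 − 1380²/108 = 3854.6667
Population variance = 3854.6667 / 108 = 35.6914
Standard deviation = √35.6914 = 5.9742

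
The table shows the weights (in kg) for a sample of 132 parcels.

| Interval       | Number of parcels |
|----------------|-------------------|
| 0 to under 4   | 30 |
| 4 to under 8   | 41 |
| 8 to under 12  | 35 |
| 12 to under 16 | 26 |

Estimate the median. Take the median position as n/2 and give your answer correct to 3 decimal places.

7.512

Cumulative frequencies: 30, 71, 106, 132
n = 132; position = n/2 = 66.
This falls in the class 4 to under 8: L = 4, F = 30, f = 41, h = 4.
Median ≈ 4 + ((66 − 30) / 41) × 4 = 7.5122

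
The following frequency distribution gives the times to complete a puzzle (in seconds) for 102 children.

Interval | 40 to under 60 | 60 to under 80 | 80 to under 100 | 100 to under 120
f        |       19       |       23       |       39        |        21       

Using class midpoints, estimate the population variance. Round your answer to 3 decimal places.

409.073

Midpoints: 50, 70, 90, 110
n = 102, Σfm = 8380, mean = 82.1569
Σfm² = 730200
Σf(m − x̄)² = Σfm² − (Σfm)²/n = 730200 − 8380²/102 = 41725.4902
Population variance = 41725.4902 / 102 = 409.0734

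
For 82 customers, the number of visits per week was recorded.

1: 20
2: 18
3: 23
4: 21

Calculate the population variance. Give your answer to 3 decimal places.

Values: 1, 2, 3, 4
n = 82, Σfx = 209, mean = 2.5488
Σfx² = 635
Σf(x − x̄)² = Σfx² − (Σfx)²/n = 635 − 209²/82 = 102.3049
Population variance = 102.3049 / 82 = 1.2476

1.248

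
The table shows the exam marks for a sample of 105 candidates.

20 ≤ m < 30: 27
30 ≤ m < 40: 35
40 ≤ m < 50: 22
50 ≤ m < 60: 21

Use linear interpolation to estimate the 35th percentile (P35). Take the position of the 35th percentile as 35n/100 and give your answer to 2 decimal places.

Cumulative frequencies: 27, 62, 84, 105
n = 105; position = 35n/100 = 36.75.
This falls in the class 30 ≤ m < 40: L = 30, F = 27, f = 35, h = 10.
35th percentile ≈ 30 + ((36.75 − 27) / 35) × 10 = 32.7857

32.79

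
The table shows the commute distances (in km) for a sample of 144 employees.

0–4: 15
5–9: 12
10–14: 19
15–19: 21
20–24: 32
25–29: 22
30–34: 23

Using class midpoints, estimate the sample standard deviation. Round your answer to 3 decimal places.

Midpoints: 2, 7, 12, 17, 22, 27, 32
n = 144, Σfm = 2733, mean = 18.9792
Σfm² = 64531
Σf(m − x̄)² = Σfm² − (Σfm)²/n = 64531 − 2733²/144 = 12660.9375
Sample variance = 12660.9375 / 143 = 88.5380
Standard deviation = √88.5380 = 9.4095

9.409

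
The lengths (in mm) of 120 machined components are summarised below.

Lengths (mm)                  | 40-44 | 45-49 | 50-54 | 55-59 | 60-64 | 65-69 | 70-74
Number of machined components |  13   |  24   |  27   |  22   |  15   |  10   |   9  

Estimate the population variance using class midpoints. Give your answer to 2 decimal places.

Midpoints: 42, 47, 52, 57, 62, 67, 72
n = 120, Σfm = 6580, mean = 54.8333
Σfm² = 369640
Σf(m − x̄)² = Σfm² − (Σfm)²/n = 369640 − 6580²/120 = 8836.6667
Population variance = 8836.6667 / 120 = 73.6389

73.64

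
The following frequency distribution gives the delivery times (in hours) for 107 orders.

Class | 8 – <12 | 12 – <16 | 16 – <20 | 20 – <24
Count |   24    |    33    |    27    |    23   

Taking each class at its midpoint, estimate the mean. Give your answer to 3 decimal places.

Midpoints: 10, 14, 18, 22
Σfm = 24×10 + 33×14 + 27×18 + 23×22 = 1694
n = Σf = 107
Mean = 1694 / 107 = 15.8318

15.832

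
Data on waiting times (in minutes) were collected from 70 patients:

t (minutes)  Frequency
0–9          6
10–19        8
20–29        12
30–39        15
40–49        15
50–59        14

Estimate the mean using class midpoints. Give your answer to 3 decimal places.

34.071

Midpoints: 4.5, 14.5, 24.5, 34.5, 44.5, 54.5
Σfm = 6×4.5 + 8×14.5 + 12×24.5 + 15×34.5 + 15×44.5 + 14×54.5 = 2385
n = Σf = 70
Mean = 2385 / 70 = 34.0714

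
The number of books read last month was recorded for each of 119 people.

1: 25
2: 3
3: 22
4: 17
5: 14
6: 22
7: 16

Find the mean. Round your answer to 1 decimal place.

Values: 1, 2, 3, 4, 5, 6, 7
Σfx = 25×1 + 3×2 + 22×3 + 17×4 + 14×5 + 22×6 + 16×7 = 479
n = Σf = 119
Mean = 479 / 119 = 4.0252

4.0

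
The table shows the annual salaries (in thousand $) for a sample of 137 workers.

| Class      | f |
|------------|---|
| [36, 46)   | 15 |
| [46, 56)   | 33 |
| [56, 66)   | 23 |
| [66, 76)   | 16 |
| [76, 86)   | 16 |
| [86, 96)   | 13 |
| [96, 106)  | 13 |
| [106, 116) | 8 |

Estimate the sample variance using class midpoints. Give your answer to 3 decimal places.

441.015

Midpoints: 41, 51, 61, 71, 81, 91, 101, 111
n = 137, Σfm = 9517, mean = 69.4672
Σfm² = 721097
Σf(m − x̄)² = Σfm² − (Σfm)²/n = 721097 − 9517²/137 = 59978.1022
Sample variance = 59978.1022 / 136 = 441.0155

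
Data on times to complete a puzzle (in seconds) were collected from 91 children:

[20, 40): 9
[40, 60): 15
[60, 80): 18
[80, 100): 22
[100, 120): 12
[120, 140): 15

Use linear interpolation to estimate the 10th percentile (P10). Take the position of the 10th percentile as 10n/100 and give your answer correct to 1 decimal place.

40.1

Cumulative frequencies: 9, 24, 42, 64, 76, 91
n = 91; position = 10n/100 = 9.1.
This falls in the class [40, 60): L = 40, F = 9, f = 15, h = 20.
10th percentile ≈ 40 + ((9.1 − 9) / 15) × 20 = 40.1333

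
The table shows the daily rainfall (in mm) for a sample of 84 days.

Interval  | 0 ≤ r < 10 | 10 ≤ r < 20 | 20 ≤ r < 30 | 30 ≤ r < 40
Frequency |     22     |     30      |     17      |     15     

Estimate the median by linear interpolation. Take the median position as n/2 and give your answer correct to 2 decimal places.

16.67

Cumulative frequencies: 22, 52, 69, 84
n = 84; position = n/2 = 42.
This falls in the class 10 ≤ r < 20: L = 10, F = 22, f = 30, h = 10.
Median ≈ 10 + ((42 − 22) / 30) × 10 = 16.6667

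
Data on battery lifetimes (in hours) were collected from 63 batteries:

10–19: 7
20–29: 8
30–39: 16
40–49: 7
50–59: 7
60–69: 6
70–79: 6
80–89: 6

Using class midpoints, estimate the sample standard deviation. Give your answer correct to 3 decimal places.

Midpoints: 14.5, 24.5, 34.5, 44.5, 54.5, 64.5, 74.5, 84.5
n = 63, Σfm = 2883.5, mean = 45.7698
Σfm² = 161075.75
Σf(m − x̄)² = Σfm² − (Σfm)²/n = 161075.75 − 2883.5²/63 = 29098.4127
Sample variance = 29098.4127 / 62 = 469.3292
Standard deviation = √469.3292 = 21.6640

21.664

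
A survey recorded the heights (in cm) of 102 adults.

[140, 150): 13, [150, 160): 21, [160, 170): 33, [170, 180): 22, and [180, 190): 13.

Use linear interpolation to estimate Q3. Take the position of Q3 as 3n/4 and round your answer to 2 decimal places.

174.32

Cumulative frequencies: 13, 34, 67, 89, 102
n = 102; position = 3n/4 = 76.5.
This falls in the class [170, 180): L = 170, F = 67, f = 22, h = 10.
Upper quartile ≈ 170 + ((76.5 − 67) / 22) × 10 = 174.3182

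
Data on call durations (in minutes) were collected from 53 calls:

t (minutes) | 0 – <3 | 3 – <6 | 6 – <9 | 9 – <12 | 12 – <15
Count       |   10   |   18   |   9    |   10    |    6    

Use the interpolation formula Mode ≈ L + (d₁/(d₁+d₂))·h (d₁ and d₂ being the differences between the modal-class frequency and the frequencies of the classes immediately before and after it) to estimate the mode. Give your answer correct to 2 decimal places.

4.41

Modal class: 3 – <6 (highest frequency 18).
d₁ = 18 − 10 = 8, d₂ = 18 − 9 = 9
Mode ≈ 3 + (8/(8+9)) × 3 = 3 + 1.4118 = 4.4118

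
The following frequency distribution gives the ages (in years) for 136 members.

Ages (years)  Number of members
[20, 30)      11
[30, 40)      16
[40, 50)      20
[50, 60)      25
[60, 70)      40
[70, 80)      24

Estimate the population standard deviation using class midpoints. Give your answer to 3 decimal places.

15.314

Midpoints: 25, 35, 45, 55, 65, 75
n = 136, Σfm = 7510, mean = 55.2206
Σfm² = 446600
Σf(m − x̄)² = Σfm² − (Σfm)²/n = 446600 − 7510²/136 = 31893.3824
Population variance = 31893.3824 / 136 = 234.5102
Standard deviation = √234.5102 = 15.3137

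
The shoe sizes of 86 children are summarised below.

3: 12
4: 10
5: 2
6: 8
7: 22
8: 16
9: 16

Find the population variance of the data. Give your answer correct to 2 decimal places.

Values: 3, 4, 5, 6, 7, 8, 9
n = 86, Σfx = 560, mean = 6.5116
Σfx² = 4004
Σf(x − x̄)² = Σfx² − (Σfx)²/n = 4004 − 560²/86 = 357.4884
Population variance = 357.4884 / 86 = 4.1568

4.16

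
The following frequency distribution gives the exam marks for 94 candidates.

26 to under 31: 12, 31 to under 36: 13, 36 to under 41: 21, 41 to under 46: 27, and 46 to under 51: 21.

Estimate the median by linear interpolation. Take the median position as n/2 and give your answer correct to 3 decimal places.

41.185

Cumulative frequencies: 12, 25, 46, 73, 94
n = 94; position = n/2 = 47.
This falls in the class 41 to under 46: L = 41, F = 46, f = 27, h = 5.
Median ≈ 41 + ((47 − 46) / 27) × 5 = 41.1852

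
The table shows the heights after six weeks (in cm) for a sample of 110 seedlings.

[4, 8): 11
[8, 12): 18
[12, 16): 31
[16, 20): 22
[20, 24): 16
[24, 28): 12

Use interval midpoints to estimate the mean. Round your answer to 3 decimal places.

15.818

Midpoints: 6, 10, 14, 18, 22, 26
Σfm = 11×6 + 18×10 + 31×14 + 22×18 + 16×22 + 12×26 = 1740
n = Σf = 110
Mean = 1740 / 110 = 15.8182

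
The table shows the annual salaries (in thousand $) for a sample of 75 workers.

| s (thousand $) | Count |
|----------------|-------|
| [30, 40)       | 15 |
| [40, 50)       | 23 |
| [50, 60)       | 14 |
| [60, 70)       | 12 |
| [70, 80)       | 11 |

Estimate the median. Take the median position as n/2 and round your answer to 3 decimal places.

49.783

Cumulative frequencies: 15, 38, 52, 64, 75
n = 75; position = n/2 = 37.5.
This falls in the class [40, 50): L = 40, F = 15, f = 23, h = 10.
Median ≈ 40 + ((37.5 − 15) / 23) × 10 = 49.7826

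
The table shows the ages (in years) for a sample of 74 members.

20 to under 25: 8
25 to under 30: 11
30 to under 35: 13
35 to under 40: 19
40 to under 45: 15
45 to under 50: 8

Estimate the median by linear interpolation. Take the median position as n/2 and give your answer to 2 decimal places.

Cumulative frequencies: 8, 19, 32, 51, 66, 74
n = 74; position = n/2 = 37.
This falls in the class 35 to under 40: L = 35, F = 32, f = 19, h = 5.
Median ≈ 35 + ((37 − 32) / 19) × 5 = 36.3158

36.32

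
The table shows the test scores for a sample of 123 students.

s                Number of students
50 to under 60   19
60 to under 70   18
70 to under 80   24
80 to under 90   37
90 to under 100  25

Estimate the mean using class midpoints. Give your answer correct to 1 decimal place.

77.5

Midpoints: 55, 65, 75, 85, 95
Σfm = 19×55 + 18×65 + 24×75 + 37×85 + 25×95 = 9535
n = Σf = 123
Mean = 9535 / 123 = 77.5203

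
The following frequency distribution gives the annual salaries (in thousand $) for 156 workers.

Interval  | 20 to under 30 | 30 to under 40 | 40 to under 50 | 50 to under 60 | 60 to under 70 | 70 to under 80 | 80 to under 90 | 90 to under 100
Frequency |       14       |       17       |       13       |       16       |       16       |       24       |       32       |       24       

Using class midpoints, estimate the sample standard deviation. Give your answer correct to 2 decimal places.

Midpoints: 25, 35, 45, 55, 65, 75, 85, 95
n = 156, Σfm = 10250, mean = 65.7051
Σfm² = 754700
Σf(m − x̄)² = Σfm² − (Σfm)²/n = 754700 − 10250²/156 = 81222.4359
Sample variance = 81222.4359 / 155 = 524.0157
Standard deviation = √524.0157 = 22.8914

22.89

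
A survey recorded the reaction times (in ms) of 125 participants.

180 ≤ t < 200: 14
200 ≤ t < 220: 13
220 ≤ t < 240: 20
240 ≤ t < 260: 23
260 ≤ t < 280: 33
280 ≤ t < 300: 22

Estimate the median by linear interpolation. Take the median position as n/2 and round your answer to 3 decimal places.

Cumulative frequencies: 14, 27, 47, 70, 103, 125
n = 125; position = n/2 = 62.5.
This falls in the class 240 ≤ t < 260: L = 240, F = 47, f = 23, h = 20.
Median ≈ 240 + ((62.5 − 47) / 23) × 20 = 253.4783

253.478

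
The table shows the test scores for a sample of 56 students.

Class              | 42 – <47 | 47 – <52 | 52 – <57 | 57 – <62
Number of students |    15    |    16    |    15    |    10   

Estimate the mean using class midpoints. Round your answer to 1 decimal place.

Midpoints: 44.5, 49.5, 54.5, 59.5
Σfm = 15×44.5 + 16×49.5 + 15×54.5 + 10×59.5 = 2872
n = Σf = 56
Mean = 2872 / 56 = 51.2857

51.3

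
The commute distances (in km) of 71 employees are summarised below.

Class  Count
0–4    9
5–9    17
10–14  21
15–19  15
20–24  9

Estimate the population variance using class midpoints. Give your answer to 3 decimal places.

Midpoints: 2, 7, 12, 17, 22
n = 71, Σfm = 842, mean = 11.8592
Σfm² = 12584
Σf(m − x̄)² = Σfm² − (Σfm)²/n = 12584 − 842²/71 = 2598.5915
Population variance = 2598.5915 / 71 = 36.5999

36.600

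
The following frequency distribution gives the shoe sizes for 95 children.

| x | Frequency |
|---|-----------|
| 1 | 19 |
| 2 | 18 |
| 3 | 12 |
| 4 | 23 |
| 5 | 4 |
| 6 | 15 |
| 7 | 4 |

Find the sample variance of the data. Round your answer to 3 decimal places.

Values: 1, 2, 3, 4, 5, 6, 7
n = 95, Σfx = 321, mean = 3.3789
Σfx² = 1403
Σf(x − x̄)² = Σfx² − (Σfx)²/n = 1403 − 321²/95 = 318.3579
Sample variance = 318.3579 / 94 = 3.3868

3.387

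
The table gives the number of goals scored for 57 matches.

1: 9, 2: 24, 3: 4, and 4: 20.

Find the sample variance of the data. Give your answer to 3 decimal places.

1.277

Values: 1, 2, 3, 4
n = 57, Σfx = 149, mean = 2.6140
Σfx² = 461
Σf(x − x̄)² = Σfx² − (Σfx)²/n = 461 − 149²/57 = 71.5088
Sample variance = 71.5088 / 56 = 1.2769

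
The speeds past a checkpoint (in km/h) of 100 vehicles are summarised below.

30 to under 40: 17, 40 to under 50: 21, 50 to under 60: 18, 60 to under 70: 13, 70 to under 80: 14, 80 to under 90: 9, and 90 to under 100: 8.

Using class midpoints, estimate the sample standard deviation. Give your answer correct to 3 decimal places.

18.715

Midpoints: 35, 45, 55, 65, 75, 85, 95
n = 100, Σfm = 5950, mean = 59.5000
Σfm² = 388700
Σf(m − x̄)² = Σfm² − (Σfm)²/n = 388700 − 5950²/100 = 34675.0000
Sample variance = 34675.0000 / 99 = 350.2525
Standard deviation = √350.2525 = 18.7150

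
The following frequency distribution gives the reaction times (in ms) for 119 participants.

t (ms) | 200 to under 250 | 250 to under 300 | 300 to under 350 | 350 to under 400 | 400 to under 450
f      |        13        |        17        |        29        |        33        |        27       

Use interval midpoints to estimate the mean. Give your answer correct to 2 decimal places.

Midpoints: 225, 275, 325, 375, 425
Σfm = 13×225 + 17×275 + 29×325 + 33×375 + 27×425 = 40875
n = Σf = 119
Mean = 40875 / 119 = 343.4874

343.49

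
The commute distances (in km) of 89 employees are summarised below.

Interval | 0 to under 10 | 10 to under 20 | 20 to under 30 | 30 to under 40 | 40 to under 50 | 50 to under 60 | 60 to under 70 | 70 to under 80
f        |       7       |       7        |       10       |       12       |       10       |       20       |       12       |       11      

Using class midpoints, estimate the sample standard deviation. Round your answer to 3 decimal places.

Midpoints: 5, 15, 25, 35, 45, 55, 65, 75
n = 89, Σfm = 3965, mean = 44.5506
Σfm² = 216025
Σf(m − x̄)² = Σfm² − (Σfm)²/n = 216025 − 3965²/89 = 39382.0225
Sample variance = 39382.0225 / 88 = 447.5230
Standard deviation = √447.5230 = 21.1547

21.155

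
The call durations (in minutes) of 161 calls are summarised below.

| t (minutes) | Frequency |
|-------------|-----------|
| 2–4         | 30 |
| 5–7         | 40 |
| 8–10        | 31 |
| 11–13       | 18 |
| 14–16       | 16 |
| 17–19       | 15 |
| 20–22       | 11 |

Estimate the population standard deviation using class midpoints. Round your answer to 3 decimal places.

5.512

Midpoints: 3, 6, 9, 12, 15, 18, 21
n = 161, Σfm = 1566, mean = 9.7267
Σfm² = 20124
Σf(m − x̄)² = Σfm² − (Σfm)²/n = 20124 − 1566²/161 = 4891.9752
Population variance = 4891.9752 / 161 = 30.3849
Standard deviation = √30.3849 = 5.5123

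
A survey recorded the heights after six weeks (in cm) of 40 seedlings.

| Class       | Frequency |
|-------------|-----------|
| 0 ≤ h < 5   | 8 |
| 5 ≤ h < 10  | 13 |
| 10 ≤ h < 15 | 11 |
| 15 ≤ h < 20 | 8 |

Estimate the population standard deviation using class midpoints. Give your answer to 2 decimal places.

5.12

Midpoints: 2.5, 7.5, 12.5, 17.5
n = 40, Σfm = 395, mean = 9.8750
Σfm² = 4950
Σf(m − x̄)² = Σfm² − (Σfm)²/n = 4950 − 395²/40 = 1049.3750
Population variance = 1049.3750 / 40 = 26.2344
Standard deviation = √26.2344 = 5.1220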